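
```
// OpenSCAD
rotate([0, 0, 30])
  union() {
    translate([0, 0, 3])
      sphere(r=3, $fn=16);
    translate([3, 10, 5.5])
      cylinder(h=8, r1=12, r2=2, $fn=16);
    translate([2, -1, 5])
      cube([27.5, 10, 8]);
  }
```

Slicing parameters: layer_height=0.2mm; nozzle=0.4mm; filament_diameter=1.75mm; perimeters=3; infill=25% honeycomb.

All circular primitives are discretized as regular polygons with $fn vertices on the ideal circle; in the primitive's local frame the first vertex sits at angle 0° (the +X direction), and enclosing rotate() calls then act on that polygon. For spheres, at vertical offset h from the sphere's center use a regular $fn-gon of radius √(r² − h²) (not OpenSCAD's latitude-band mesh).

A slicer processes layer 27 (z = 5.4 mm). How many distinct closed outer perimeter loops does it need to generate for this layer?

2

At z = 5.4 mm: the sphere: section is a regular 16-gon, circumradius = √(r²−h²) = √(3²−2.4²) = 1.800; the cone at (3, 10) is absent (z outside [5.5, 13.5]); the cube at (2, -1) is present — its section is the full 27.5×10 rectangle; Merging all regions: the 2 present regions are separate (no shared area or edge), so areas and boundary lengths simply add and each stays a separate island — 2 connected regions; (rotated 30° about Z; rotation is an isometry so areas/perimeters/island counts are preserved). The result has 2 disconnected regions.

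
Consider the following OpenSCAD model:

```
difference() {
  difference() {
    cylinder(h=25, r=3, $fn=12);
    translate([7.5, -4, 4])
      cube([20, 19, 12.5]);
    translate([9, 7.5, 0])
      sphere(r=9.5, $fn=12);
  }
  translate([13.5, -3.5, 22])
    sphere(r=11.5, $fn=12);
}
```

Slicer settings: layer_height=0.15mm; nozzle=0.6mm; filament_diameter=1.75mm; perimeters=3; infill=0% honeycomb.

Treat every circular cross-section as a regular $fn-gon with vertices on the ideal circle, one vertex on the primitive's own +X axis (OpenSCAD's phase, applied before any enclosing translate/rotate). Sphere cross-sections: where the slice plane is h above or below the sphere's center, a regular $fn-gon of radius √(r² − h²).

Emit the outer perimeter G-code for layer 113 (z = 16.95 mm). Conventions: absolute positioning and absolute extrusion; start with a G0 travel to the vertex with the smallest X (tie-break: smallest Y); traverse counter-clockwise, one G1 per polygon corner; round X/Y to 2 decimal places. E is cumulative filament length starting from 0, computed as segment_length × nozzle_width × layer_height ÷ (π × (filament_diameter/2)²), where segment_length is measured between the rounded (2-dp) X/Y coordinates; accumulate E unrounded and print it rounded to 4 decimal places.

At z = 16.95 mm: the r=3 cylinder contributes a regular 12-gon of circumradius 3; the cube at (7.5, -4) does not reach this height (z outside [4, 16.5]); the sphere at (9, 7.5) does not reach this height (|z−center|=16.950 > r=9.5); Taking the first minus the rest: none of the subtracted shapes is present at this height, so the r=3 cylinder is unchanged — 1 connected region; the r=11.5 sphere at (13.5, -3.5) contributes a regular 12-gon of circumradius √(11.5²−5.05²) = 10.332; After the difference (first − rest): starting from that combined region, the r=11.5 sphere at (13.5, -3.5) misses the remaining region (no effect) — 1 connected region. The outline is a single polygon with 12 vertices. Extrusion per mm of travel: 0.6 × 0.15 / (π × 0.875²) = 0.037418. Accumulating E over each segment gives final E = 0.6975.

G0 X-3.00 Y0.00 Z16.95
G1 X-2.60 Y-1.50 E0.0581
G1 X-1.50 Y-2.60 E0.1163
G1 X0.00 Y-3.00 E0.1744
G1 X1.50 Y-2.60 E0.2325
G1 X2.60 Y-1.50 E0.2907
G1 X3.00 Y0.00 E0.3488
G1 X2.60 Y1.50 E0.4069
G1 X1.50 Y2.60 E0.4651
G1 X0.00 Y3.00 E0.5232
G1 X-1.50 Y2.60 E0.5812
G1 X-2.60 Y1.50 E0.6394
G1 X-3.00 Y0.00 E0.6975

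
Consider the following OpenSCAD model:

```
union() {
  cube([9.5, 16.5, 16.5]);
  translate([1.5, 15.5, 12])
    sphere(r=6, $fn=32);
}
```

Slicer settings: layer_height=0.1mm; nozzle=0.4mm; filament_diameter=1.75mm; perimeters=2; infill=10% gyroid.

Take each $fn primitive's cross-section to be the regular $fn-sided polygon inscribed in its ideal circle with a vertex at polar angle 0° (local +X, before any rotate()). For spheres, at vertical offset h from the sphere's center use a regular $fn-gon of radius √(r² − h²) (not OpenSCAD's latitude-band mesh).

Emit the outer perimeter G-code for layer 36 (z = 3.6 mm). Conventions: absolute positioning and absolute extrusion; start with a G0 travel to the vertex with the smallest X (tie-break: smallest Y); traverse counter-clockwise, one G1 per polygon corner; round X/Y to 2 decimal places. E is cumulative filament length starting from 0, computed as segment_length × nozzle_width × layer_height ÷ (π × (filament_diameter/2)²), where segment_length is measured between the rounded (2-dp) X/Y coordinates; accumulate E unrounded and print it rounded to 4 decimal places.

At z = 3.6 mm: the cube is present — its section is the full 9.5×16.5 rectangle; the sphere at (1.5, 15.5) does not reach this height (|z−center|=8.400 > r=6); Merging all regions: only the 9.5×16.5 cube is present, so the union is just that shape — 1 connected region. The outline is a single polygon with 4 vertices. Extrusion per mm of travel: 0.4 × 0.1 / (π × 0.875²) = 0.016630. Accumulating E over each segment gives final E = 0.8648.

G0 X0.00 Y0.00 Z3.60
G1 X9.50 Y0.00 E0.1580
G1 X9.50 Y16.50 E0.4324
G1 X0.00 Y16.50 E0.5904
G1 X0.00 Y0.00 E0.8648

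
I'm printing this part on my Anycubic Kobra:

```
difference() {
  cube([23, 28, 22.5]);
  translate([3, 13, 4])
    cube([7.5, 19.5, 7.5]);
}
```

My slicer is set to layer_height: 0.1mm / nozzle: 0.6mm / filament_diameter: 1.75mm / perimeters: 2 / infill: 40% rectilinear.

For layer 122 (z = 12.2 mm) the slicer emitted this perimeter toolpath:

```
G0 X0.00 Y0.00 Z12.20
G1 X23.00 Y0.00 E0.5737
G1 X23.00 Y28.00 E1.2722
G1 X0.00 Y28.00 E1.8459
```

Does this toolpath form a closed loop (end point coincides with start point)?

Start point (G0): (0.00, 0.00). End point (last G1): the path does not return to the start — open.

no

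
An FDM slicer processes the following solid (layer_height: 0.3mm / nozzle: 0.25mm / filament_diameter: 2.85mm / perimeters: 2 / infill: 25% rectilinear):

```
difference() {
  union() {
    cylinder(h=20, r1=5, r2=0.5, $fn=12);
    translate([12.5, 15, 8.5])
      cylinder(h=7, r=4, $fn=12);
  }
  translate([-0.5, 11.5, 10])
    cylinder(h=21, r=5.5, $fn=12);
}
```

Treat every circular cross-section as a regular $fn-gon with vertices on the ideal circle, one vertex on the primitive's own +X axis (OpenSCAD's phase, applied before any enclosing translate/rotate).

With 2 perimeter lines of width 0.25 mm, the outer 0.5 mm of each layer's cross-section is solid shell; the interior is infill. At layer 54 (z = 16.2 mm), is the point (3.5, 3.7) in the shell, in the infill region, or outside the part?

outside

At z = 16.2 mm: the cone (r1=5→r2=0.5) has section circumradius 1.355 here — a regular 12-gon; the cylinder at (12.5, 15) is not intersected at this z (z outside [8.5, 15.5]); Combining (union): only the cone is present, so the union is just that shape — 1 connected region; the r=5.5 cylinder at (-0.5, 11.5) gives a regular 12-gon of circumradius 5.5 (constant along its height); Subtracting the remaining from the first: starting from the result so far, the r=5.5 cylinder at (-0.5, 11.5) misses the remaining region (no effect) — 1 connected region. Overall, the cross-section is a single solid region. The nearest boundary edge runs (0.68, 1.17)→(1.17, 0.68); distance from the point to it = 3.78 mm. The point is not inside any of the regions above, so it lies outside the cross-section (3.78 mm from the nearest boundary).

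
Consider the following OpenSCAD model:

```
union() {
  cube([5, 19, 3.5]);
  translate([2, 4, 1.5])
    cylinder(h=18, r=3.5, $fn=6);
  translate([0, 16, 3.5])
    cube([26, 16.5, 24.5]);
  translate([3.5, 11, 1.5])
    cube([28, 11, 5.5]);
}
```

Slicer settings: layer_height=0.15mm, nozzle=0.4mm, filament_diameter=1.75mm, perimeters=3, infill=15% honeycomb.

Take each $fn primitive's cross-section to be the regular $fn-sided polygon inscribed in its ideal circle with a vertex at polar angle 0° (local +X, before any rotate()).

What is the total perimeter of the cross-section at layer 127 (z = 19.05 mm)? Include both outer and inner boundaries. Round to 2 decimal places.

106.00 mm

At z = 19.05 mm: the cube is not intersected at this z (z outside [0, 3.5]); the r=3.5 cylinder at (2, 4) contributes a regular 6-gon of circumradius 3.5 (perimeter = 2·6·3.500·sin(180°/6) = 21.00 mm); the cube at (0, 16) (footprint 26×16.5) is included at this height (perimeter 85.00 mm); the cube at (3.5, 11) is not intersected at this z (z outside [1.5, 7]); Merging all regions: the 2 present regions are separate (no shared area or edge), so areas and boundary lengths simply add and each stays a separate island — boundary = 106.00 mm. Overall, the cross-section has 2 separate islands. Total boundary length (outer) = 106.00 mm.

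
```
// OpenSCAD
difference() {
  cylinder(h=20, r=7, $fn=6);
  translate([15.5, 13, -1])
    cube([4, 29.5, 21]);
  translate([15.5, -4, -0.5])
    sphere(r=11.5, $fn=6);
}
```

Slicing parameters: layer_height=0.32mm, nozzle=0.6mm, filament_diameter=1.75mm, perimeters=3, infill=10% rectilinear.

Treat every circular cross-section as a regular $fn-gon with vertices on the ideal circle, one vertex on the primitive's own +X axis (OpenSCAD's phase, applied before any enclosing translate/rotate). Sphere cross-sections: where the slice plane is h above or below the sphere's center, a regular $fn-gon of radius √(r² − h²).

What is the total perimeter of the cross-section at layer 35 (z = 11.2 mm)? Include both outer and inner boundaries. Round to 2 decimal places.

At z = 11.2 mm: the r=7 cylinder contributes a regular 6-gon of circumradius 7 (perimeter = 2·6·7.000·sin(180°/6) = 42.00 mm); the 4×29.5 cube at (15.5, 13) contributes its full rectangle (perimeter 67.00 mm); the sphere at (15.5, -4) is absent (|z−center|=11.700 > r=11.5); Subtracting the remaining from the first: starting from the r=7 cylinder, the 4×29.5 cube at (15.5, 13) misses the remaining region (no effect) — boundary = 42.00 mm. Overall, the cross-section is a single solid region. Total boundary length (outer) = 42.00 mm.

42.00 mm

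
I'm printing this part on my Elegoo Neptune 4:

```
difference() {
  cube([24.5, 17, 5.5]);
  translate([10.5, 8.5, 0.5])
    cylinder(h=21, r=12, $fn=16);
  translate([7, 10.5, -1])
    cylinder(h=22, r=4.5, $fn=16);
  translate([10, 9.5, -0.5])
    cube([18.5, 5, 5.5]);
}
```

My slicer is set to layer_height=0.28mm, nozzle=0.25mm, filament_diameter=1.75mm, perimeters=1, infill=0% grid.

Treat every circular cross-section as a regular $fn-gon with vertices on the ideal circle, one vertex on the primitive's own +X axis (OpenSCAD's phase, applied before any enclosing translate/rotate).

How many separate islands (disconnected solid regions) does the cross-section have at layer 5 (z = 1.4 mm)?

4

At z = 1.4 mm: the 24.5×17 cube contributes its full rectangle; the r=12 cylinder at (10.5, 8.5) gives a regular 16-gon of circumradius 12 (constant along its height); the r=4.5 cylinder at (7, 10.5) contributes a regular 16-gon of circumradius 4.5; the 18.5×5 cube at (10, 9.5) contributes its full rectangle; Taking the first minus the rest: starting from the 24.5×17 cube, the r=12 cylinder at (10.5, 8.5) partially overlaps it — only the 354.83 mm² overlap (of its 440.85 mm²) is removed, clipping the outline; the r=4.5 cylinder at (7, 10.5) misses the remaining region (no effect); the 18.5×5 cube at (10, 9.5) partially overlaps it — only the 13.95 mm² overlap (of its 92.50 mm²) is removed, clipping the outline — 4 connected regions. Overall, the cross-section has 4 separate islands. Island count = 4.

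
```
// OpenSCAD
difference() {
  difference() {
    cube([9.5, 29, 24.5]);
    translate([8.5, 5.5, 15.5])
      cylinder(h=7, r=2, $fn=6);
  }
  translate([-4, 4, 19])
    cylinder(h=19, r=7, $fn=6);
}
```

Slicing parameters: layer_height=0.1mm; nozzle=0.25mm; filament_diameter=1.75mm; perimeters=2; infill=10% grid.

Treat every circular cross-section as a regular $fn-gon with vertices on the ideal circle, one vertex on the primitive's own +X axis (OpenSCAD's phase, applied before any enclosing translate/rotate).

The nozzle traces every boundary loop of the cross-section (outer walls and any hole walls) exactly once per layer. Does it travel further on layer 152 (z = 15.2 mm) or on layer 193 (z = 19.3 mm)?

layer 193 (z = 19.3 mm)

Layer 152 (z = 15.2): the cube (footprint 9.5×29) is included at this height (perimeter 77.00 mm); the cylinder at (8.5, 5.5) does not reach this height (z outside [15.5, 22.5]); Subtracting the remaining from the first: none of the subtracted shapes is present at this height, so the 9.5×29 cube is unchanged — boundary = 77.00 mm; the cylinder at (-4, 4) is not intersected at this z (z outside [19, 38]); Subtracting the remaining from the first: none of the subtracted shapes is present at this height, so that combined region is unchanged — boundary = 77.00 mm. So its perimeter = 77.00 mm. Layer 193 (z = 19.3): the 9.5×29 cube contributes its full rectangle (perimeter 77.00 mm); the r=2 cylinder at (8.5, 5.5) gives a regular 6-gon of circumradius 2 (constant along its height) (perimeter = 2·6·2.000·sin(180°/6) = 12.00 mm); After the difference (first − rest): starting from the 9.5×29 cube, the r=2 cylinder at (8.5, 5.5) partially overlaps it — only the 8.66 mm² overlap (of its 10.39 mm²) is removed, clipping the outline — boundary = 81.54 mm; the r=7 cylinder at (-4, 4) contributes a regular 6-gon of circumradius 7 (perimeter = 2·6·7.000·sin(180°/6) = 42.00 mm); After the difference (first − rest): starting from the result so far, the r=7 cylinder at (-4, 4) partially overlaps it — only the 15.18 mm² overlap (of its 127.31 mm²) is removed, clipping the outline — boundary = 82.27 mm. So its perimeter = 82.27 mm. Layer 193 is larger (82.27 vs 77.00 mm).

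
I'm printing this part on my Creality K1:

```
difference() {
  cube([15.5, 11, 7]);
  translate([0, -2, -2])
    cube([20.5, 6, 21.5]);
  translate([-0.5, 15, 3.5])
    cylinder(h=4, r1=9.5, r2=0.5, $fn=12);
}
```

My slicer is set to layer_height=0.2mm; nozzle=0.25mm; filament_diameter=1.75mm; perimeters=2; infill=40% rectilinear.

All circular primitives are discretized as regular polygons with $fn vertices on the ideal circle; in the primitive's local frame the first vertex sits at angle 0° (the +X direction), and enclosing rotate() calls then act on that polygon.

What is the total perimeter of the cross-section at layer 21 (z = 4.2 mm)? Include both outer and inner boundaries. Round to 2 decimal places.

42.52 mm

At z = 4.2 mm: the 15.5×11 cube contributes its full rectangle (perimeter 53.00 mm); the cube at (0, -2) is present — its section is the full 20.5×6 rectangle (perimeter 53.00 mm); the cone at (-0.5, 15) contributes a regular 12-gon of circumradius 7.925 (interpolated between r1=9.5 and r2=0.5 at t=0.175) (perimeter = 2·12·7.925·sin(180°/12) = 49.23 mm); After the difference (first − rest): starting from the 15.5×11 cube, the 20.5×6 cube at (0, -2) partially overlaps it — only the 62.00 mm² overlap (of its 123.00 mm²) is removed, clipping the outline; the cone at (-0.5, 15) partially overlaps it — only the 15.62 mm² overlap (of its 188.42 mm²) is removed, clipping the outline — boundary = 42.52 mm. Overall, the cross-section is a single solid region. Total boundary length (outer) = 42.52 mm.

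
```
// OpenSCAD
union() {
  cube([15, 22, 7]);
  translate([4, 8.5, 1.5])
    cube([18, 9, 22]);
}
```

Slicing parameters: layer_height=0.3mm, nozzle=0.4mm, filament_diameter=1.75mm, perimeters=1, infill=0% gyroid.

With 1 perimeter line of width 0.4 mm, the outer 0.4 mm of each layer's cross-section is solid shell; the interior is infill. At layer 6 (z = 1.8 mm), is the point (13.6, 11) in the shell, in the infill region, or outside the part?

At z = 1.8 mm: the cube is present — its section is the full 15×22 rectangle; the cube at (4, 8.5) (footprint 18×9) is included at this height; Merging all regions: the regions partially overlap (shared area 99.00 mm²), so overlapping operands fuse into one piece — 1 connected region. Overall, the cross-section is a single solid region. The nearest boundary edge runs (22.00, 8.50)→(15.00, 8.50); distance from the point to it = 2.87 mm. The point is inside the cross-section and 2.87 mm from the nearest boundary — more than the 0.4 mm shell width (1 × 0.4), so it's in the infill interior.

infill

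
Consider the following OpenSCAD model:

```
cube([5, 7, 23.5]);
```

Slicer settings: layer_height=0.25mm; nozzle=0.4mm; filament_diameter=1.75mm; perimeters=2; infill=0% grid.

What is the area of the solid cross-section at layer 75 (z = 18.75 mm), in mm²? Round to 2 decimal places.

35.00 mm²

At z = 18.75 mm: the cube is present — its section is the full 5×7 rectangle (area 35.00 mm²). Overall, the cross-section is a single solid region. Net area = 35.00 mm².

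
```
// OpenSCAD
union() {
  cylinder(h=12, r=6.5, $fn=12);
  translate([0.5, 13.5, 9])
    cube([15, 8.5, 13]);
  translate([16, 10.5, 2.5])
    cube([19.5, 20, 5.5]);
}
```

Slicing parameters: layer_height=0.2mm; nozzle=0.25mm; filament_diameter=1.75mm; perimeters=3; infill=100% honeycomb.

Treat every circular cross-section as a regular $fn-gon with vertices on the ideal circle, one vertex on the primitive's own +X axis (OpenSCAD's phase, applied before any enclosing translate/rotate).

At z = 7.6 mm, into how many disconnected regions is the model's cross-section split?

At z = 7.6 mm: the cylinder: section is a regular 12-gon, circumradius r=6.5; the cube at (0.5, 13.5) does not reach this height (z outside [9, 22]); the cube at (16, 10.5) is present — its section is the full 19.5×20 rectangle; Combining (union): the 2 present regions are separate (no shared area or edge), so areas and boundary lengths simply add and each stays a separate island — 2 connected regions. The result has 2 disconnected regions.

2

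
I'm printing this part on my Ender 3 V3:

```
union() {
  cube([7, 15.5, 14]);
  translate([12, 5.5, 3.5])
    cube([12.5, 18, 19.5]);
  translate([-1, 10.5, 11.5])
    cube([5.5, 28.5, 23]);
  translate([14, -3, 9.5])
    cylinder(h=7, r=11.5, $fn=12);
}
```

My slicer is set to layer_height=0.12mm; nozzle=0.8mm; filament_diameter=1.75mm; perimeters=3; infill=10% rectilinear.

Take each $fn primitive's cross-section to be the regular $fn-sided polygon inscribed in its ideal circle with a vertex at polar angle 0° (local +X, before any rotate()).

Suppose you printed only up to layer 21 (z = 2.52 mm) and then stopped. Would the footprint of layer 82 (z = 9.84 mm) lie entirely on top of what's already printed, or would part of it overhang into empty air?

Compare the two slices. At z = 2.52: the cube (footprint 7×15.5) is included at this height (area 108.50 mm²); the cube at (12, 5.5) is absent (z outside [3.5, 23]); the cube at (-1, 10.5) does not reach this height (z outside [11.5, 34.5]); the cylinder at (14, -3) does not reach this height (z outside [9.5, 16.5]); Taking the union: only the 7×15.5 cube is present, so the union is just that shape — area = 108.50 mm². At z = 9.84: the cube is present — its section is the full 7×15.5 rectangle (area 108.50 mm²); the cube at (12, 5.5) (footprint 12.5×18) is included at this height (area 225.00 mm²); the cube at (-1, 10.5) is not intersected at this z (z outside [11.5, 34.5]); the r=11.5 cylinder at (14, -3) contributes a regular 12-gon of circumradius 11.5 (area = (12/2)·11.500²·sin(360°/12) = 396.75 mm²); Combining (union): the regions partially overlap — summed areas 730.25 mm² minus the doubly-counted overlap 32.88 mm² gives 697.37 mm² — area = 697.37 mm². Checking containment: at z = 9.84 the cross-section extends beyond the z = 2.52 cross-section by about 588.87 mm².

part overhangs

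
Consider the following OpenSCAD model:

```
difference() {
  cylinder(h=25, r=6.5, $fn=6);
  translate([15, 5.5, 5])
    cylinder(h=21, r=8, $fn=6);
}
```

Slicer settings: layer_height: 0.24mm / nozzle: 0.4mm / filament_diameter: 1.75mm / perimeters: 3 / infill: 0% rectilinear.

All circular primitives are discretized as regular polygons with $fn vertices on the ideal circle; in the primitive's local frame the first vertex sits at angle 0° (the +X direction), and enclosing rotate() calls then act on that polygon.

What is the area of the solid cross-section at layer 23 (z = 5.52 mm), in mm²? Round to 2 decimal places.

At z = 5.52 mm: the r=6.5 cylinder contributes a regular 6-gon of circumradius 6.5 (area = (6/2)·6.500²·sin(360°/6) = 109.77 mm²); the cylinder at (15, 5.5): section is a regular 6-gon, circumradius r=8 (area = (6/2)·8.000²·sin(360°/6) = 166.28 mm²); After the difference (first − rest): starting from the r=6.5 cylinder (109.77 mm²), the r=8 cylinder at (15, 5.5) misses the remaining region (no effect) — area = 109.77 mm². Overall, the cross-section is a single solid region. Net area = 109.77 mm².

109.77 mm²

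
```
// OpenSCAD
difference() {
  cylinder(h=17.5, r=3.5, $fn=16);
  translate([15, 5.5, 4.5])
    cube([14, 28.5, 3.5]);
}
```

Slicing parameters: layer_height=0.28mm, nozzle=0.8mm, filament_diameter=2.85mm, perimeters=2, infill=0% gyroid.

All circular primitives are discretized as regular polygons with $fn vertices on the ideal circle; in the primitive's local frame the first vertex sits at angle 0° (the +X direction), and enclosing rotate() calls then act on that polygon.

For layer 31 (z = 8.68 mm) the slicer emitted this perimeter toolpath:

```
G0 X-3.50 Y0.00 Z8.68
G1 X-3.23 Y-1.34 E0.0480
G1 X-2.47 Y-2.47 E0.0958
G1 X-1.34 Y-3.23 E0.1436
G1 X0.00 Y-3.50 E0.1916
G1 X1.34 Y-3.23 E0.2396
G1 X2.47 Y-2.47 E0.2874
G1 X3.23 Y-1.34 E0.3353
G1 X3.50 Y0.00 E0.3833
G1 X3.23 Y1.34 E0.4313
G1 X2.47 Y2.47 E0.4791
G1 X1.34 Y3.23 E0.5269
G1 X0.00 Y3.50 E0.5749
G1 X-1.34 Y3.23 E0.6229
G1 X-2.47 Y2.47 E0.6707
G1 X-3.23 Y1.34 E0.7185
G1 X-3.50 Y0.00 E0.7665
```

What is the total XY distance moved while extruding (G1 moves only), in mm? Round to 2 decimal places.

Sum the Euclidean lengths of each G1 segment: total = 21.83 mm.

21.83 mm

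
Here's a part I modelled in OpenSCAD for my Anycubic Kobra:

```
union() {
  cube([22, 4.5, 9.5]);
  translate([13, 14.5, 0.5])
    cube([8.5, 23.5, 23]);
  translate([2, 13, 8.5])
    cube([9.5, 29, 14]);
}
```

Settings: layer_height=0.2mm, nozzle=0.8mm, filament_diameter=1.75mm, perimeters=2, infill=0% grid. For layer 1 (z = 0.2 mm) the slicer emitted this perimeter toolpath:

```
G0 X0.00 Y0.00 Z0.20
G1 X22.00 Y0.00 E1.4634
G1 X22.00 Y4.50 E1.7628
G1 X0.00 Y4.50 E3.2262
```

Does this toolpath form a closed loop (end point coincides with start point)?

no

Start point (G0): (0.00, 0.00). End point (last G1): the path does not return to the start — open.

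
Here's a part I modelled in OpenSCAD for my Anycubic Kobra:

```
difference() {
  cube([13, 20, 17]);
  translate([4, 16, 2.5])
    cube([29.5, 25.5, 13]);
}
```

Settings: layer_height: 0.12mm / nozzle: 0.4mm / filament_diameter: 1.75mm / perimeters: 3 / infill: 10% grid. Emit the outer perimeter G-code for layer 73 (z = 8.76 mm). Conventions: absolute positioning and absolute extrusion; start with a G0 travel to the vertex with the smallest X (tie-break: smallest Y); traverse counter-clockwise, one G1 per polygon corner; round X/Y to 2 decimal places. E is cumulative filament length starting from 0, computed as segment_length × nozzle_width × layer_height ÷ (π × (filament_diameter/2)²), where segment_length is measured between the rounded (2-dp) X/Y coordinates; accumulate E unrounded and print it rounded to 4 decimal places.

G0 X0.00 Y0.00 Z8.76
G1 X13.00 Y0.00 E0.2594
G1 X13.00 Y16.00 E0.5787
G1 X4.00 Y16.00 E0.7583
G1 X4.00 Y20.00 E0.8382
G1 X0.00 Y20.00 E0.9180
G1 X0.00 Y0.00 E1.3171

At z = 8.76 mm: the 13×20 cube contributes its full rectangle; the cube at (4, 16) is present — its section is the full 29.5×25.5 rectangle; Taking the first minus the rest: starting from the 13×20 cube, the 29.5×25.5 cube at (4, 16) partially overlaps it — only the 36.00 mm² overlap (of its 752.25 mm²) is removed, clipping the outline — 1 connected region. The outline is a single polygon with 6 vertices. Extrusion per mm of travel: 0.4 × 0.12 / (π × 0.875²) = 0.019956. Accumulating E over each segment gives final E = 1.3171.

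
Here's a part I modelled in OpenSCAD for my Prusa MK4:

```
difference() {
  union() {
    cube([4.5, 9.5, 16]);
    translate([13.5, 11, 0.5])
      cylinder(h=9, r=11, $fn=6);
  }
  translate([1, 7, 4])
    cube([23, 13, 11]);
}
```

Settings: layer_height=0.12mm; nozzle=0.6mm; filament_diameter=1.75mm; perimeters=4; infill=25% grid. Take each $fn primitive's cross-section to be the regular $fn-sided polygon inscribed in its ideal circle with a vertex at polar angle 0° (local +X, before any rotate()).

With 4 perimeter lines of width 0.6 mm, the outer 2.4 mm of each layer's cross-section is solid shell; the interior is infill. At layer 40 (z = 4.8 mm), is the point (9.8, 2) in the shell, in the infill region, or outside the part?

At z = 4.8 mm: the 4.5×9.5 cube contributes its full rectangle; the r=11 cylinder at (13.5, 11) contributes a regular 6-gon of circumradius 11; Taking the union: the regions partially overlap (shared area 1.11 mm²), so overlapping operands fuse into one piece — 1 connected region; the cube at (1, 7) (footprint 23×13) is included at this height; After the difference (first − rest): starting from that combined region, the 23×13 cube at (1, 7) partially overlaps it — only the 237.20 mm² overlap (of its 299.00 mm²) is removed, clipping the outline — 4 connected regions. Overall, the cross-section has 4 separate islands. The nearest boundary edge runs (19.00, 1.47)→(8.00, 1.47); distance from the point to it = 0.53 mm. (Shell/infill is judged within the island containing the point — the largest one.) The point is inside the cross-section, 0.53 mm from the nearest boundary — within the 2.4 mm shell band (4 × 0.6).

shell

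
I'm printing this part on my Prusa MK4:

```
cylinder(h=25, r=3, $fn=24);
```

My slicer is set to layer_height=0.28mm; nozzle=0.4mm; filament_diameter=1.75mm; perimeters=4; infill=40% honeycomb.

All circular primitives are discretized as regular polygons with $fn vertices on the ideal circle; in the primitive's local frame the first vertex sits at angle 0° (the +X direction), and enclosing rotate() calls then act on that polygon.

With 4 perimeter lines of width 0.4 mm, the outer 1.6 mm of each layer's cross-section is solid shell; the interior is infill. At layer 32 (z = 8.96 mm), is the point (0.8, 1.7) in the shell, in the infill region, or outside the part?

shell

At z = 8.96 mm: the r=3 cylinder gives a regular 24-gon of circumradius 3 (constant along its height). Overall, the cross-section is a single solid region. The nearest boundary edge runs (1.50, 2.60)→(0.78, 2.90); distance from the point to it = 1.10 mm. The point is inside the cross-section, 1.10 mm from the nearest boundary — within the 1.6 mm shell band (4 × 0.4).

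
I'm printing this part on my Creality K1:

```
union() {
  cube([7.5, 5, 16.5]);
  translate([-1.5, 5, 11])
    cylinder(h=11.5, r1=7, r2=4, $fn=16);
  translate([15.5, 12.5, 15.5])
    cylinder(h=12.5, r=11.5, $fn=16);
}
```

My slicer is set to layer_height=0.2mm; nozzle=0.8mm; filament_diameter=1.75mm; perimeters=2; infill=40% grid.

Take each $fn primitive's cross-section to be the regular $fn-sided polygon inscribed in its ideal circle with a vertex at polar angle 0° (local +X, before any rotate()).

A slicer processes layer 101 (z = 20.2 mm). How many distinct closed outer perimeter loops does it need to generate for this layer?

2

At z = 20.2 mm: the cube is not intersected at this z (z outside [0, 16.5]); the cone at (-1.5, 5): at t=0.800 of its height the radius interpolates to r₁+(r₂−r₁)t = 4.600, giving a regular 16-gon of that circumradius; the r=11.5 cylinder at (15.5, 12.5) gives a regular 16-gon of circumradius 11.5 (constant along its height); Merging all regions: the 2 present regions are separate (no shared area or edge), so areas and boundary lengths simply add and each stays a separate island — 2 connected regions. The result has 2 disconnected regions.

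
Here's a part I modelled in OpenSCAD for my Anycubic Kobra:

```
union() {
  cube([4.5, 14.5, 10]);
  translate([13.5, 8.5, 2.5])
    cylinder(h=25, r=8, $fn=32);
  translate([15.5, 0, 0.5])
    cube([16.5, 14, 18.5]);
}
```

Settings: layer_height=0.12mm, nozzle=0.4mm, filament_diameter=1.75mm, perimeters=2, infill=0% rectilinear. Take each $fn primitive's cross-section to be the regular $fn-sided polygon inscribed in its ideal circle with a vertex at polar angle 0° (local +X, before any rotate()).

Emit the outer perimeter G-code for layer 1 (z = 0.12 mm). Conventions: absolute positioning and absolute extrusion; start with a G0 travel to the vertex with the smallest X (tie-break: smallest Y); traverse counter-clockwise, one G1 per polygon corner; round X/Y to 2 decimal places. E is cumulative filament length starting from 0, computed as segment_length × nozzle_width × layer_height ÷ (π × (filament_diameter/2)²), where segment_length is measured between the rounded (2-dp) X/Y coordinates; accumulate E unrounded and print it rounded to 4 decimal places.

G0 X0.00 Y0.00 Z0.12
G1 X4.50 Y0.00 E0.0898
G1 X4.50 Y14.50 E0.3792
G1 X0.00 Y14.50 E0.4690
G1 X0.00 Y0.00 E0.7583

At z = 0.12 mm: the cube (footprint 4.5×14.5) is included at this height; the cylinder at (13.5, 8.5) is absent (z outside [2.5, 27.5]); the cube at (15.5, 0) is not intersected at this z (z outside [0.5, 19]); Taking the union: only the 4.5×14.5 cube is present, so the union is just that shape — 1 connected region. The outline is a single polygon with 4 vertices. Extrusion per mm of travel: 0.4 × 0.12 / (π × 0.875²) = 0.019956. Accumulating E over each segment gives final E = 0.7583.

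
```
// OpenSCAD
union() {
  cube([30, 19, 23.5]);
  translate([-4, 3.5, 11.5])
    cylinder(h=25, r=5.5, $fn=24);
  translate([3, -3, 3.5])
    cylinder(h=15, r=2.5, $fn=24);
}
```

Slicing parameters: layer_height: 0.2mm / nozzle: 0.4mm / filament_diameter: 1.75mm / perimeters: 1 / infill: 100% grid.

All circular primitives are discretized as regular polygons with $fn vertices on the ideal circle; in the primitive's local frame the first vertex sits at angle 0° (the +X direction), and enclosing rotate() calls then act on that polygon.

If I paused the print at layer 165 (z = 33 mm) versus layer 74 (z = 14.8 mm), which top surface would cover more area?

Layer 165 (z = 33): the cube is not intersected at this z (z outside [0, 23.5]); the r=5.5 cylinder at (-4, 3.5) gives a regular 24-gon of circumradius 5.5 (constant along its height) (area = (24/2)·5.500²·sin(360°/24) = 93.95 mm²); the cylinder at (3, -3) is absent (z outside [3.5, 18.5]); Taking the union: only the r=5.5 cylinder at (-4, 3.5) is present, so the union is just that shape — area = 93.95 mm². So its area = 93.95 mm². Layer 74 (z = 14.8): the cube is present — its section is the full 30×19 rectangle (area 570.00 mm²); the cylinder at (-4, 3.5): section is a regular 24-gon, circumradius r=5.5 (area = (24/2)·5.500²·sin(360°/24) = 93.95 mm²); the cylinder at (3, -3): section is a regular 24-gon, circumradius r=2.5 (area = (24/2)·2.500²·sin(360°/24) = 19.41 mm²); Taking the union: the regions partially overlap — summed areas 683.36 mm² minus the doubly-counted overlap 7.49 mm² gives 675.87 mm² — area = 675.87 mm². So its area = 675.87 mm². Layer 74 is larger (675.87 vs 93.95 mm²).

layer 74 (z = 14.8 mm)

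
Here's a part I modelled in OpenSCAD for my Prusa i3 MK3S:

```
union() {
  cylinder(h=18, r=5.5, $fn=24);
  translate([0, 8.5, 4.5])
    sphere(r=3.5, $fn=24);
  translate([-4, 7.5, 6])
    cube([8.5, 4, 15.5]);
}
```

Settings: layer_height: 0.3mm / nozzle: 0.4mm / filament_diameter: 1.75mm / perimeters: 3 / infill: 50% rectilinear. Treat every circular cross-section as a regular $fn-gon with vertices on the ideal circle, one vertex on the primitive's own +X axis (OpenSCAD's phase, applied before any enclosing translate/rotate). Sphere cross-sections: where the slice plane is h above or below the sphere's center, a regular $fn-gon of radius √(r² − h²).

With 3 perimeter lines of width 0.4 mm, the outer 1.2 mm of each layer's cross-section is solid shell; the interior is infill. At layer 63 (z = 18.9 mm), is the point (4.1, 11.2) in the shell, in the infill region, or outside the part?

shell

At z = 18.9 mm: the cylinder is absent (z outside [0, 18]); the sphere at (0, 8.5) does not reach this height (|z−center|=14.400 > r=3.5); the cube at (-4, 7.5) is present — its section is the full 8.5×4 rectangle; Combining (union): only the 8.5×4 cube at (-4, 7.5) is present, so the union is just that shape — 1 connected region. Overall, the cross-section is a single solid region. The nearest boundary edge runs (4.50, 11.50)→(-4.00, 11.50); distance from the point to it = 0.30 mm. The point is inside the cross-section, 0.30 mm from the nearest boundary — within the 1.2 mm shell band (3 × 0.4).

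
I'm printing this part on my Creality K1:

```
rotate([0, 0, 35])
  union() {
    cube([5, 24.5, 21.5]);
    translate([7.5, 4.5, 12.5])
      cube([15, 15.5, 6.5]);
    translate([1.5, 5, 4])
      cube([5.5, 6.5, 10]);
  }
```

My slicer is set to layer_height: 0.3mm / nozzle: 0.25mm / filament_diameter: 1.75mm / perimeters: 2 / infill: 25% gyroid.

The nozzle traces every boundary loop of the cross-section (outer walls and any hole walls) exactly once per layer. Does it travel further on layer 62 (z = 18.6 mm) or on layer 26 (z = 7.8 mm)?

Layer 62 (z = 18.6): the cube (footprint 5×24.5) is included at this height (perimeter 59.00 mm); the 15×15.5 cube at (7.5, 4.5) contributes its full rectangle (perimeter 61.00 mm); the cube at (1.5, 5) is absent (z outside [4, 14]); Merging all regions: the 2 present regions are separate (no shared area or edge), so areas and boundary lengths simply add and each stays a separate island — boundary = 120.00 mm; (rotated 35° about Z; rotation is an isometry so areas/perimeters/island counts are preserved). So its perimeter = 120.00 mm. Layer 26 (z = 7.8): the cube is present — its section is the full 5×24.5 rectangle (perimeter 59.00 mm); the cube at (7.5, 4.5) does not reach this height (z outside [12.5, 19]); the cube at (1.5, 5) (footprint 5.5×6.5) is included at this height (perimeter 24.00 mm); Merging all regions: the regions partially overlap (shared area 22.75 mm²), so the edge portions inside another operand are dropped and the merged outline is re-measured after clipping — boundary = 63.00 mm; (whole slice rotated 35° about Z — lengths, areas and connectivity unchanged). So its perimeter = 63.00 mm. Layer 62 is larger (120.00 vs 63.00 mm).

layer 62 (z = 18.6 mm)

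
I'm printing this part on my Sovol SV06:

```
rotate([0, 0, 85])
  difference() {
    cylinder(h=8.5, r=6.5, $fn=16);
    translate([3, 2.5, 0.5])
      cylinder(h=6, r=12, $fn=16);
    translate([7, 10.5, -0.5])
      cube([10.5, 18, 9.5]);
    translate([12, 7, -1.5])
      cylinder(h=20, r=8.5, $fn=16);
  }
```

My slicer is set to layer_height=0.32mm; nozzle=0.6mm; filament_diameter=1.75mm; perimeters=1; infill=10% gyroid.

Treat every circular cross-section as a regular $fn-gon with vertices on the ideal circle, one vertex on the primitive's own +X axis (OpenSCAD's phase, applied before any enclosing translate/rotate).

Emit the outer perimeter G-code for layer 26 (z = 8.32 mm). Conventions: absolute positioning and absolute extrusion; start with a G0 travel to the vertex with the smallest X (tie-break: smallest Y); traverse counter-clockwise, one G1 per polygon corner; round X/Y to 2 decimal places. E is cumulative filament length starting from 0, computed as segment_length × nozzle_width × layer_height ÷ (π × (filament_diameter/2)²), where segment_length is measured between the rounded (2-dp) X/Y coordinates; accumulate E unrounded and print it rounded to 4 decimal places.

At z = 8.32 mm: the cylinder: section is a regular 16-gon, circumradius r=6.5; the cylinder at (3, 2.5) is absent (z outside [0.5, 6.5]); the 10.5×18 cube at (7, 10.5) contributes its full rectangle; the r=8.5 cylinder at (12, 7) gives a regular 16-gon of circumradius 8.5 (constant along its height); Subtracting the remaining from the first: starting from the r=6.5 cylinder, the 10.5×18 cube at (7, 10.5) misses the remaining region (no effect); the r=8.5 cylinder at (12, 7) partially overlaps it — only the 3.16 mm² overlap (of its 221.19 mm²) is removed, clipping the outline — 1 connected region; (whole slice rotated 85° about Z — lengths, areas and connectivity unchanged). The outline is a single polygon with 18 vertices. Extrusion per mm of travel: 0.6 × 0.32 / (π × 0.875²) = 0.079824. Accumulating E over each segment gives final E = 3.2349.

G0 X-6.48 Y0.57 Z8.32
G1 X-6.20 Y-1.95 E0.2024
G1 X-4.98 Y-4.18 E0.4053
G1 X-3.00 Y-5.77 E0.6080
G1 X-0.57 Y-6.48 E0.8101
G1 X1.95 Y-6.20 E1.0125
G1 X4.18 Y-4.98 E1.2154
G1 X5.77 Y-3.00 E1.4181
G1 X6.48 Y-0.57 E1.6202
G1 X6.20 Y1.95 E1.8226
G1 X4.98 Y4.18 E2.0255
G1 X3.00 Y5.77 E2.2282
G1 X0.57 Y6.48 E2.4303
G1 X-0.19 Y6.39 E2.4914
G1 X-0.46 Y6.05 E2.5260
G1 X-3.37 Y4.46 E2.7907
G1 X-4.71 Y4.31 E2.8984
G1 X-5.77 Y3.00 E3.0329
G1 X-6.48 Y0.57 E3.2349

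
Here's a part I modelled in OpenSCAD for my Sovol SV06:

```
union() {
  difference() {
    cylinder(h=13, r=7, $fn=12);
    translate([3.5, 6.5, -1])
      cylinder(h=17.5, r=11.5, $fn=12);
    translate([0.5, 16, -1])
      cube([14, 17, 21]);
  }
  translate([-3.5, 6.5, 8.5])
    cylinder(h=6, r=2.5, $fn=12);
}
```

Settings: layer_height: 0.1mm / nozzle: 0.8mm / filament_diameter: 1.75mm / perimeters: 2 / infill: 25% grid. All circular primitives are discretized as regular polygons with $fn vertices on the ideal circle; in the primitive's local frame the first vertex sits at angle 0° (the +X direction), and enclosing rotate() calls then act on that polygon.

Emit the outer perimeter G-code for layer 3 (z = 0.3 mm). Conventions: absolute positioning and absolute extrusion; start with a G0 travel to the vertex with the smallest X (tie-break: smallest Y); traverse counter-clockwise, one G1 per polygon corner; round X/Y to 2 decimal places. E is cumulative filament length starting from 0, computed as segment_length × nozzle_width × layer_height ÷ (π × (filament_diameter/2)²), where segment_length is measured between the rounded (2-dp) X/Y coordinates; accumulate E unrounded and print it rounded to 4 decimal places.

G0 X-7.00 Y0.00 Z0.30
G1 X-6.06 Y-3.50 E0.1205
G1 X-3.50 Y-6.06 E0.2410
G1 X0.00 Y-7.00 E0.3615
G1 X3.50 Y-6.06 E0.4820
G1 X4.95 Y-4.61 E0.5502
G1 X3.50 Y-5.00 E0.6002
G1 X-2.25 Y-3.46 E0.7982
G1 X-6.46 Y0.75 E0.9962
G1 X-6.63 Y1.38 E1.0179
G1 X-7.00 Y0.00 E1.0654

At z = 0.3 mm: the cylinder: section is a regular 12-gon, circumradius r=7; the cylinder at (3.5, 6.5): section is a regular 12-gon, circumradius r=11.5; the cube at (0.5, 16) is present — its section is the full 14×17 rectangle; Taking the first minus the rest: starting from the r=7 cylinder, the r=11.5 cylinder at (3.5, 6.5) partially overlaps it — only the 116.21 mm² overlap (of its 396.75 mm²) is removed, clipping the outline; the 14×17 cube at (0.5, 16) misses the remaining region (no effect) — 1 connected region; the cylinder at (-3.5, 6.5) is absent (z outside [8.5, 14.5]); Taking the union: only the result so far is present, so the union is just that shape — 1 connected region. The outline is a single polygon with 10 vertices. Extrusion per mm of travel: 0.8 × 0.1 / (π × 0.875²) = 0.033260. Accumulating E over each segment gives final E = 1.0654.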